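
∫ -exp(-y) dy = exp(-y) + C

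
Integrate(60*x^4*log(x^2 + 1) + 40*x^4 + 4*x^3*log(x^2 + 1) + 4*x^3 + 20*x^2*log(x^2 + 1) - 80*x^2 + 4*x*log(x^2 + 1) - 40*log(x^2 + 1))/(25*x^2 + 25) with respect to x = 2*x*(10*x^2 + x - 20)*log(x^2 + 1)/25 + C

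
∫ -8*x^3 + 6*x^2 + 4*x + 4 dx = -2*x^4 + 2*x^3 + 2*x^2 + 4*x + C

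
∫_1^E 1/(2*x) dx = 1/2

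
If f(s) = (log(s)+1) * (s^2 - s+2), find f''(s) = (2*s^2*log(s) + 5*s^2 - s - 2)/s^2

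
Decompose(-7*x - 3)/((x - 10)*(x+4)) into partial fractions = -25/(14*(x + 4)) - 73/(14*(x - 10))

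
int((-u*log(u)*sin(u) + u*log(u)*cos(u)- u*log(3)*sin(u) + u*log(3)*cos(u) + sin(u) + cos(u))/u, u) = sqrt(2)*log(3*u)*sin(u + pi/4) + C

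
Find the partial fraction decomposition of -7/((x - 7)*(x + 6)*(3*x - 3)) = -1/(39*(x + 6)) + 1/(18*(x - 1)) - 7/(234*(x - 7))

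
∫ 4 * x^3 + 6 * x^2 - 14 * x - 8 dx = x^4 + 2*x^3 - 7*x^2 - 8*x + C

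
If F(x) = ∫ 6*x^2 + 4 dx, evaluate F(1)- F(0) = 6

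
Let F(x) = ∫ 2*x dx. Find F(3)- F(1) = 8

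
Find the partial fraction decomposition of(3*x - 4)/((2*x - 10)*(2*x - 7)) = -13/(6*(2*x - 7)) + 11/(6*(x - 5))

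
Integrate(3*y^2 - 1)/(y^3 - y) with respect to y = log(y^3 - y) + C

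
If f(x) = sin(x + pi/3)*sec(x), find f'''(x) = (6*sin(x)^3*sin(x + pi/3)/cos(x) + 6*sin(x)^2*cos(x + pi/3) + sqrt(3)*sin(x) + 2*cos(x + pi/3))/cos(x)^3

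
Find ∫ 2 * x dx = x^2 + C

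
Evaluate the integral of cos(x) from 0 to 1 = sin(1)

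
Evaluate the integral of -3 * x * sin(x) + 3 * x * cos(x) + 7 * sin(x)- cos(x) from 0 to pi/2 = 3*pi/2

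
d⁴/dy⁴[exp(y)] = exp(y)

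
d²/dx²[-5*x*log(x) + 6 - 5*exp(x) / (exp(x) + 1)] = (5*x*exp(2*x) - 5*x*exp(x) - 5*exp(3*x) - 15*exp(2*x) - 15*exp(x) - 5)/(x*exp(3*x) + 3*x*exp(2*x) + 3*x*exp(x) + x)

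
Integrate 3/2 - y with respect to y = -y^2/2 + 3*y/2 + C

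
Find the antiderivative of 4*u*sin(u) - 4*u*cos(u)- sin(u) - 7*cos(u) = -sqrt(2)*(4*u + 3)*sin(u + pi/4) + C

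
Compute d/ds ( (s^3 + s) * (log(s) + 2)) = 3*s^2*log(s) + 7*s^2 + log(s) + 3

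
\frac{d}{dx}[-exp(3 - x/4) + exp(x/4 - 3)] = (exp(x/2 - 6) + 1)*exp(3 - x/4)/4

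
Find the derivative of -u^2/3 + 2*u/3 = 2/3 - 2*u/3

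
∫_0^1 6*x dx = 3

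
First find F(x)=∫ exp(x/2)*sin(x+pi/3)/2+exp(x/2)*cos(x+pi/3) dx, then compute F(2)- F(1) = -exp(1/2)*sin(1 + pi/3) + E*sin(pi/3 + 2)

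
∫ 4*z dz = 2*z^2 + C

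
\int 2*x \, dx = x^2 + C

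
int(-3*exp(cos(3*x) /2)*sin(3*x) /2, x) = exp(cos(3*x)/2) + C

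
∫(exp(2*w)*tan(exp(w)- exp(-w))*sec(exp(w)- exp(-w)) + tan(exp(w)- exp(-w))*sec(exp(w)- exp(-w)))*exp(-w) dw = sec(2*sinh(w)) + C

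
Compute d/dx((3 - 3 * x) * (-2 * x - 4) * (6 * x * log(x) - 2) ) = 108*x^2*log(x) + 36*x^2 + 72*x*log(x) + 12*x - 72*log(x) - 84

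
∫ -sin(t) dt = cos(t) + C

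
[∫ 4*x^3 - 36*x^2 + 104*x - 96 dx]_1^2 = -9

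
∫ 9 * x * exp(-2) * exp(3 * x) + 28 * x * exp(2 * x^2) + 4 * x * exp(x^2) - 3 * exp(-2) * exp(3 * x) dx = (3*x - 2)*exp(3*x - 2) + 7*exp(2*x^2) + 2*exp(x^2) + C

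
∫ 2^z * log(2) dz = 2^z + C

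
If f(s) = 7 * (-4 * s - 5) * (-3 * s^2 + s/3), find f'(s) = 252*s^2 + 574*s/3 - 35/3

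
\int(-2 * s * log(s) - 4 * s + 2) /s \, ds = -2*(s - 1)*(log(s) + 1) + C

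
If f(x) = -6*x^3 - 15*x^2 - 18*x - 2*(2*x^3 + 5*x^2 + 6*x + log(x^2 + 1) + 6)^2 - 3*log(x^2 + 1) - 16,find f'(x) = (-48*x^7 - 200*x^6 - 440*x^5 - 24*x^4*log(x^2 + 1) - 738*x^4 - 40*x^3*log(x^2 + 1) - 846*x^3 - 48*x^2*log(x^2 + 1) - 732*x^2 - 48*x*log(x^2 + 1) - 468*x - 24*log(x^2 + 1) - 162)/(x^2 + 1)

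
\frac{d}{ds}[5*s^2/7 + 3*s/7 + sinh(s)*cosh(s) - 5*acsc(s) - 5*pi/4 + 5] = (10*s^3*sqrt(1 - 1/s^2) + 14*s^2*sqrt(1 - 1/s^2)*sinh(s)^2 + 10*s^2*sqrt(1 - 1/s^2) + 35)/(7*s^2*sqrt(1 - 1/s^2))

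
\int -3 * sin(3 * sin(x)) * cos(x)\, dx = cos(3*sin(x)) + C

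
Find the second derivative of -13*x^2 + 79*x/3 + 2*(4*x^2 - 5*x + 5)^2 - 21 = 384*x^2 - 480*x + 234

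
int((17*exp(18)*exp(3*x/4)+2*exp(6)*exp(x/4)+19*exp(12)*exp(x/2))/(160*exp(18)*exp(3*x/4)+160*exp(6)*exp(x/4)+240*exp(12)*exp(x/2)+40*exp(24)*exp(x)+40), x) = (4*exp(x/4 + 6) + 19*exp(x/2 + 12))/(20*(2*exp(x/4 + 6) + exp(x/2 + 12) + 1)) + C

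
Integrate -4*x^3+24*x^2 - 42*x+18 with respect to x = -x^4 + 8*x^3 - 21*x^2 + 18*x + C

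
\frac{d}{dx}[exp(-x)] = -exp(-x)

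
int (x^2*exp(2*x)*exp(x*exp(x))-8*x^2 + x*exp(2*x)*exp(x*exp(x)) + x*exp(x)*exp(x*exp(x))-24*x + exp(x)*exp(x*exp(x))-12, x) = x*(-8*x^2 - 36*x + 3*exp(x*(exp(x) + 1)) - 36)/3 + C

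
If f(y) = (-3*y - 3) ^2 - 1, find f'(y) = 18*y + 18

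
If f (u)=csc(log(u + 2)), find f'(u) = -cot(log(u + 2))*csc(log(u + 2))/(u + 2)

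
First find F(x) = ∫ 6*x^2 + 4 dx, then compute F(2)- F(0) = 24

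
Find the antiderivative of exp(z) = exp(z) + C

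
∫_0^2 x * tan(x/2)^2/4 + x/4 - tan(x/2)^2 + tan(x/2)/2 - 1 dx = -tan(1)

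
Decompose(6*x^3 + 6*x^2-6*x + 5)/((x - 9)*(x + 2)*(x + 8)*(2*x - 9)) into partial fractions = -1034/(585*(2*x - 9)) + 31/(30*(x + 8)) - 7/(858*(x + 2)) + 283/(99*(x - 9))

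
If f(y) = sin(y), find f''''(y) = sin(y)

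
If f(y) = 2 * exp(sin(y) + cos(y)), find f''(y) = 2*(-sin(2*y) - sqrt(2)*sin(y + pi/4) + 1)*exp(sin(y))*exp(cos(y))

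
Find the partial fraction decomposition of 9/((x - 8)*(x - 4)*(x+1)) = 1/(5*(x + 1)) - 9/(20*(x - 4)) + 1/(4*(x - 8))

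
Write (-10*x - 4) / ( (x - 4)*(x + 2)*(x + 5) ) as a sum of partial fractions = 46/(27*(x + 5)) - 8/(9*(x + 2)) - 22/(27*(x - 4))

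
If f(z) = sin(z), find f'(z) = cos(z)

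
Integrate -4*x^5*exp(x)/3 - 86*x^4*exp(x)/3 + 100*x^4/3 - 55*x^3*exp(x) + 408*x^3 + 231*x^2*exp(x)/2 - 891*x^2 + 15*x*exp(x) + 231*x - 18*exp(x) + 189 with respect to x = -(2*x - 3)*(x*exp(x) - 5*x + 6)*(4*x^3 + 72*x^2 + 9*x - 36)/6 + C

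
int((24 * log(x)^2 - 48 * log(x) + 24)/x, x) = 8*(log(x) - 1)^3 + C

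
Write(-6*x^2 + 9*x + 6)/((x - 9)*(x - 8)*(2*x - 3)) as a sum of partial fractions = 8/(65*(2*x - 3)) + 306/(13*(x - 8)) - 133/(5*(x - 9))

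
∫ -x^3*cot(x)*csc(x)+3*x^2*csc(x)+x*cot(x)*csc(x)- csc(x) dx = x*(x^2 - 1)*csc(x) + C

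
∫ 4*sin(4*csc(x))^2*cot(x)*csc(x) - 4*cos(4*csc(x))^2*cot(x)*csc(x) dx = sin(4*csc(x))*cos(4*csc(x)) + C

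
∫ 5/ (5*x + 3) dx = log(15*x + 9) + C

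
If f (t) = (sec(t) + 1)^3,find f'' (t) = 3*(-1 - 4/cos(t) - 1/cos(t)^2 + 6/cos(t)^3 + 4/cos(t)^4)/cos(t)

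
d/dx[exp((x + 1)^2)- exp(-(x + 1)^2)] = (2*x*exp(2*x^2 + 4*x + 2) + 2*x + 2*exp(2*x^2 + 4*x + 2) + 2)*exp(-x^2 - 2*x - 1)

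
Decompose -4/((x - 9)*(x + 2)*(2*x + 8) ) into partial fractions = -1/(13*(x + 4)) + 1/(11*(x + 2)) - 2/(143*(x - 9))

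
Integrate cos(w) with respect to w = sin(w) + C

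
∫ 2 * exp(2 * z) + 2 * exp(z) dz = (exp(z) + 1)^2 + C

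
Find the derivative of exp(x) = exp(x)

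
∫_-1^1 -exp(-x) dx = -E + exp(-1)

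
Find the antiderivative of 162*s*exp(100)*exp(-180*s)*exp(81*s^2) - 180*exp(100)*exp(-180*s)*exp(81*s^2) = exp((9*s - 10)^2) + C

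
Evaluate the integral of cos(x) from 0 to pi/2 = 1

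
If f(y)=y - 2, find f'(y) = 1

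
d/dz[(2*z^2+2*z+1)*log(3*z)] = (4*z^2*log(z) + 2*z^2 + 4*z^2*log(3) + 2*z*log(z) + 2*z + 2*z*log(3) + 1)/z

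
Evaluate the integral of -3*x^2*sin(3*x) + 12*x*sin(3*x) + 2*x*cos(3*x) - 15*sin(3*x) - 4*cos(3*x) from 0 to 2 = -5 + cos(6)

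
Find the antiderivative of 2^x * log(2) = 2^x + C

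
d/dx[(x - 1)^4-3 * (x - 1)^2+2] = 4*x^3 - 12*x^2 + 6*x + 2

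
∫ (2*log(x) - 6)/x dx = (log(x) - 3)^2 + C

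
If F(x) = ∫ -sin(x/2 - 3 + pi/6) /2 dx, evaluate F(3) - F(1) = -sin(pi/3 + 5/2) + sin(pi/3 + 3/2)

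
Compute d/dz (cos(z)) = -sin(z)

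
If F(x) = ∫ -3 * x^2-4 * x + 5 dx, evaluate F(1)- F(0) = 2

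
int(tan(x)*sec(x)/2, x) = sec(x)/2 + C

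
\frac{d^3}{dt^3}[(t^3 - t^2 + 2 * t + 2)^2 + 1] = 120*t^3 - 120*t^2 + 120*t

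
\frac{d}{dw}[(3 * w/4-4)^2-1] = 9*w/8 - 6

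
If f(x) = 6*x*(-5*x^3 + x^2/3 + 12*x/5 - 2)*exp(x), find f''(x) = -30*x^4*exp(x) - 238*x^3*exp(x) - 1668*x^2*exp(x)/5 + 288*x*exp(x)/5 + 24*exp(x)/5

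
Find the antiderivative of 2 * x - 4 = x^2 - 4*x + C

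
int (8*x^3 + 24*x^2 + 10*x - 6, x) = 2*x^4 + 8*x^3 + 5*x^2 - 6*x + C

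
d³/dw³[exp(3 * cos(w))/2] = 3*(-9*sin(w)^2 + 9*cos(w) + 1)*exp(3*cos(w))*sin(w)/2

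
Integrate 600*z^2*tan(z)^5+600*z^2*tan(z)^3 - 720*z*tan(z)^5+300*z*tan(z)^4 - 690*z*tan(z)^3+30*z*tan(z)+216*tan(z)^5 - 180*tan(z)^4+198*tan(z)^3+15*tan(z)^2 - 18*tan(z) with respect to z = (15*z - 9)*((10*z - 6)*tan(z)^2 + 1)*tan(z)^2 + C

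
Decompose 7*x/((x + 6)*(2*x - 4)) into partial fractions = 21/(8*(x + 6)) + 7/(8*(x - 2))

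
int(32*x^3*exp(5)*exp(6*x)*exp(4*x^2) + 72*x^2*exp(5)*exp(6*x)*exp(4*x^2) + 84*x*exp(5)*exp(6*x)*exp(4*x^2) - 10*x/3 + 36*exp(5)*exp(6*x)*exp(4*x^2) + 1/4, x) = -5*x^2/3 + x/4 + (4*x^2 + 6*x + 5)*exp(4*x^2 + 6*x + 5) + C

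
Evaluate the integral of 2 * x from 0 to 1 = 1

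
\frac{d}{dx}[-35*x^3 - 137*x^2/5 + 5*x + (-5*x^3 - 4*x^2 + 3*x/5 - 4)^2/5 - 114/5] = 30*x^5 + 40*x^4 + 8*x^3 - 2097*x^2/25 - 5232*x/125 + 101/25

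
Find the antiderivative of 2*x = x^2 + C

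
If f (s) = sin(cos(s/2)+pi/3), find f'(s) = -sin(s/2)*cos(cos(s/2) + pi/3)/2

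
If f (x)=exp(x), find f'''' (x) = exp(x)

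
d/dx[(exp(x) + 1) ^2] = 2*exp(2*x) + 2*exp(x)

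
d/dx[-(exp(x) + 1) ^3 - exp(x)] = -3*exp(3*x) - 6*exp(2*x) - 4*exp(x)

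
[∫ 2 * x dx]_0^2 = 4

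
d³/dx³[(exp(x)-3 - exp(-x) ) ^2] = (8*exp(4*x) - 6*exp(3*x) - 6*exp(x) - 8)*exp(-2*x)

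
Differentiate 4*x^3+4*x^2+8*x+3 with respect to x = 12*x^2 + 8*x + 8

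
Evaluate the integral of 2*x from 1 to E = -1 + exp(2)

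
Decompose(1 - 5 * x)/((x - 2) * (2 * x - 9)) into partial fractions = -43/(5*(2*x - 9)) + 9/(5*(x - 2))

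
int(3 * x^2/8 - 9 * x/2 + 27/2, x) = x^3/8 - 9*x^2/4 + 27*x/2 + C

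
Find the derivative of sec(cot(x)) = -sin(1/tan(x))/(sin(x)^2*cos(1/tan(x))^2)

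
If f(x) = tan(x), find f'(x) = cos(x)^(-2)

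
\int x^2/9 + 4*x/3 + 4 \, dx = x^3/27 + 2*x^2/3 + 4*x + C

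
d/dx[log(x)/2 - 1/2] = 1/(2*x)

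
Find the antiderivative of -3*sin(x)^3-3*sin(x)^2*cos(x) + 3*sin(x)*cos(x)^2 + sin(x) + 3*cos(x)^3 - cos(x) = sqrt(2)*sin(2*x)*sin(x + pi/4) + C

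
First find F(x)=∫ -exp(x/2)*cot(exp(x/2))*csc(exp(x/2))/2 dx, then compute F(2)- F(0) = -csc(1) + csc(E)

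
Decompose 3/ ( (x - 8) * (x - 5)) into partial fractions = -1/(x - 5) + 1/(x - 8)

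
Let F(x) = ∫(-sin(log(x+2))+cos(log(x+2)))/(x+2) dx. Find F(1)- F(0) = sqrt(2)*(-sin(log(2) + pi/4) + sin(pi/4 + log(3)))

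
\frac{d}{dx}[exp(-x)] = -exp(-x)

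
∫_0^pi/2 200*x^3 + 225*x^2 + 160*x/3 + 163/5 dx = -9 + (3 + 5*pi)*(13*pi/30 + 3 + 3*pi^2/2 + 5*pi^3/8)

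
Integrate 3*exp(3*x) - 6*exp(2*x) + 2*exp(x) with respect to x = (exp(x) - 1)^3 - exp(x) + C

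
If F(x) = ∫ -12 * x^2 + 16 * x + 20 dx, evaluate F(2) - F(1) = 16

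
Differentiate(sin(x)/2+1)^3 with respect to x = 3*(sin(x) + 2)^2*cos(x)/8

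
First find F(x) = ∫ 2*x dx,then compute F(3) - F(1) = 8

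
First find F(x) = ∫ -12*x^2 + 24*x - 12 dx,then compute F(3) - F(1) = -32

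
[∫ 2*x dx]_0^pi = pi^2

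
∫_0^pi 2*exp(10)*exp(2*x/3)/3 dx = -exp(10) + exp(2*pi/3 + 10)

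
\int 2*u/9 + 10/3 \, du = u^2/9 + 10*u/3 + C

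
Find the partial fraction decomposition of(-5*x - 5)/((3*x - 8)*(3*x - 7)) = 50/(3*(3*x - 7)) - 55/(3*(3*x - 8))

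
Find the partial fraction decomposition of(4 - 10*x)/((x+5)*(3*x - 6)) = -18/(7*(x + 5)) - 16/(21*(x - 2))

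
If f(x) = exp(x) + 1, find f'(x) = exp(x)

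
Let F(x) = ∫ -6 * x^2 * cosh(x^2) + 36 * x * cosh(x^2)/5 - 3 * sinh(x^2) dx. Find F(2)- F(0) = -12*sinh(4)/5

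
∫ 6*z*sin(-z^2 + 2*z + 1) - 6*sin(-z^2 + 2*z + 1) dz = 3*cos((z - 1)^2 - 2) + C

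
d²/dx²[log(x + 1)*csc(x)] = (-x^2*log(x + 1) + 2*x^2*log(x + 1)/sin(x)^2 - 2*x*log(x + 1) + 4*x*log(x + 1)/sin(x)^2 - 2*x*cos(x)/sin(x) - log(x + 1) + 2*log(x + 1)/sin(x)^2 - 1 - 2*cos(x)/sin(x))/((x^2 + 2*x + 1)*sin(x))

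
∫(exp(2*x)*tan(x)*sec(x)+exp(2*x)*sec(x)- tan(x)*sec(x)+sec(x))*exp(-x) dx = 2*sinh(x)*sec(x) + C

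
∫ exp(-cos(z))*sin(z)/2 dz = exp(-cos(z))/2 + C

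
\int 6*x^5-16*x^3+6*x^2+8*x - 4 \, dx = x^6 - 4*x^4 + 2*x^3 + 4*x^2 - 4*x + C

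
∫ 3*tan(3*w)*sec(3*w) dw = sec(3*w) + C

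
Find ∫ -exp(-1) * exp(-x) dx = exp(-x - 1) + C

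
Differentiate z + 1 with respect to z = 1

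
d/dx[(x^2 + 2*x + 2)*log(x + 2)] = (2*x^2*log(x + 2) + x^2 + 6*x*log(x + 2) + 2*x + 4*log(x + 2) + 2)/(x + 2)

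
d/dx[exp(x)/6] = exp(x)/6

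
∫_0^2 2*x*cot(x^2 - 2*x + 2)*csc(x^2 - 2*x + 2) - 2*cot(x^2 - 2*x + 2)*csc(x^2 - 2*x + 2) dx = 0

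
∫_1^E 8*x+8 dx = -16 + (-2*E - 2)^2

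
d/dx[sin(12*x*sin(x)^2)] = 24*x*sin(x)*cos(x)*cos(12*x*sin(x)^2) + 12*sin(x)^2*cos(12*x*sin(x)^2)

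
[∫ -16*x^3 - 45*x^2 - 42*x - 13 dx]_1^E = (1 + E)^3*(-4*E - 3) + 56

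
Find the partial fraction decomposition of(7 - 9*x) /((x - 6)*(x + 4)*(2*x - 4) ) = 43/(120*(x + 4)) + 11/(48*(x - 2)) - 47/(80*(x - 6))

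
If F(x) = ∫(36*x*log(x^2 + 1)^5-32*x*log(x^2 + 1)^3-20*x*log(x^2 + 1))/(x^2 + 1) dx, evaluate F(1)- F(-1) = 0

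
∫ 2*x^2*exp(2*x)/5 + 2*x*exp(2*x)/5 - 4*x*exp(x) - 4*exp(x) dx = x*(x*exp(x) - 20)*exp(x)/5 + C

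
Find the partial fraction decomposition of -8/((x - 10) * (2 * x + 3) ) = 16/(23*(2*x + 3)) - 8/(23*(x - 10))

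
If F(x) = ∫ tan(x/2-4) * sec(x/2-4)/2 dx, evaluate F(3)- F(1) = sec(5/2) - sec(7/2)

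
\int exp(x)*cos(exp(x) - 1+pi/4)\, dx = sin(exp(x) - 1 + pi/4) + C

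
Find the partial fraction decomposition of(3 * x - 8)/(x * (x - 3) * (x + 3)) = -17/(18*(x + 3)) + 1/(18*(x - 3)) + 8/(9*x)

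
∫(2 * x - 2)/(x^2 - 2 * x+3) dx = log(3*(x - 1)^2 + 6) + C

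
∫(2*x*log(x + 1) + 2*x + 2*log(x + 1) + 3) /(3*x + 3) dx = (2*x + 3)*log(x + 1)/3 + C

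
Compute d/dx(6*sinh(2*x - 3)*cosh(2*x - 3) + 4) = 12*cosh(4*x - 6)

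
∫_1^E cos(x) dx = -sin(1) + sin(E)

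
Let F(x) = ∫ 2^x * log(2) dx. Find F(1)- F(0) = 1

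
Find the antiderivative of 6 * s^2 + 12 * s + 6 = 2*s^3 + 6*s^2 + 6*s + C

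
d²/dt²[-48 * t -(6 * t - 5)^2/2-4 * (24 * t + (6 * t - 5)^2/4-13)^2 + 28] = -3888*t^2 - 3888*t + 288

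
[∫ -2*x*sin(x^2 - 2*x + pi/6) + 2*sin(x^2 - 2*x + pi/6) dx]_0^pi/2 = -sqrt(3)/2 - sin(pi*(1/3 - pi/4))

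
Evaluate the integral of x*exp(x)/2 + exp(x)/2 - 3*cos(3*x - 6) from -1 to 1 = -sin(9) + sin(3) + exp(-1)/2 + E/2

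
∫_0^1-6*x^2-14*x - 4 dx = -13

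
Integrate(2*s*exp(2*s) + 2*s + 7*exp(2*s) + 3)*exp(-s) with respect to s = 2*(2*s + 5)*sinh(s) + C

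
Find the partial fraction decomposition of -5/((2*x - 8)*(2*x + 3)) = 5/(11*(2*x + 3)) - 5/(22*(x - 4))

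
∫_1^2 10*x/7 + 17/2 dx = 149/14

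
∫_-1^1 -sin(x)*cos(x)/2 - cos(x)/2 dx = -sin(1)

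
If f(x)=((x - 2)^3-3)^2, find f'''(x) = 120*x^3 - 720*x^2 + 1440*x - 996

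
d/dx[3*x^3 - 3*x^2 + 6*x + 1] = 9*x^2 - 6*x + 6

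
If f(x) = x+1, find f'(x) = 1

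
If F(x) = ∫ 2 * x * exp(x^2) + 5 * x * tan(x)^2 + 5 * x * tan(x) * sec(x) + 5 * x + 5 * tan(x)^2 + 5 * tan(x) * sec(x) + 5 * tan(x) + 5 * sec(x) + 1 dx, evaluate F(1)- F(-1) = -8 + 10*tan(1) + 10*sec(1)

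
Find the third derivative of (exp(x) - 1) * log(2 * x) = (x^3*exp(x)*log(x) + x^3*exp(x)*log(2) + 3*x^2*exp(x) - 3*x*exp(x) + 2*exp(x) - 2)/x^3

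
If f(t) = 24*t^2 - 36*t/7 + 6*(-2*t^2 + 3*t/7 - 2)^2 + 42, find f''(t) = 288*t^2 - 432*t/7 + 7164/49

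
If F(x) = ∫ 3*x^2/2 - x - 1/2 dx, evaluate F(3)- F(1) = 8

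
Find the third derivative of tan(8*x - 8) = 3072*tan(8*x - 8)^4 + 4096*tan(8*x - 8)^2 + 1024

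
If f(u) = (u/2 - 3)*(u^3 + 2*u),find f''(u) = 6*u^2 - 18*u + 2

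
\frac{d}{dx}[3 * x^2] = 6*x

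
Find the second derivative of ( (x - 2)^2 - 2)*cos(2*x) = -4*x^2*cos(2*x) - 8*x*sin(2*x) + 16*x*cos(2*x) + 16*sin(2*x) - 6*cos(2*x)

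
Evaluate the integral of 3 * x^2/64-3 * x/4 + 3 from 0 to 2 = 37/8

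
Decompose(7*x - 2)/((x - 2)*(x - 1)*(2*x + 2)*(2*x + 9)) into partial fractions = 134/(1001*(2*x + 9)) - 3/(28*(x + 1)) - 5/(44*(x - 1)) + 2/(13*(x - 2))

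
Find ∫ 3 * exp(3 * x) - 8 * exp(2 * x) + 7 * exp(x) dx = (exp(2*x) - 4*exp(x) + 7)*exp(x) + C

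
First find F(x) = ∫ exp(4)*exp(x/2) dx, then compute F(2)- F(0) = -2*exp(4) + 2*exp(5)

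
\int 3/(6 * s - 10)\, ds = log(5 - 3*s)/2 + C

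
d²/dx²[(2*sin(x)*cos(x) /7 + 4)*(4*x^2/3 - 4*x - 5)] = -16*x^2*sin(2*x)/21 + 16*x*sin(2*x)/7 + 32*x*cos(2*x)/21 + 68*sin(2*x)/21 - 16*cos(2*x)/7 + 32/3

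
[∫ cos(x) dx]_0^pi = 0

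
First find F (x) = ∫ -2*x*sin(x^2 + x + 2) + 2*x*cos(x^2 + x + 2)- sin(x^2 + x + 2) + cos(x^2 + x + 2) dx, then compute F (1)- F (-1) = -sin(2) + sin(4) + cos(4) - cos(2)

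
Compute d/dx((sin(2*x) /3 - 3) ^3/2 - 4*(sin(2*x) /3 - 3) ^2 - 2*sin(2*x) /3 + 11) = sin(2*x)^2*cos(2*x)/9 - 17*sin(4*x)/9 + 71*cos(2*x)/3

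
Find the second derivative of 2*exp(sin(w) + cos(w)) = 2*(-sin(2*w) - sqrt(2)*sin(w + pi/4) + 1)*exp(sin(w))*exp(cos(w))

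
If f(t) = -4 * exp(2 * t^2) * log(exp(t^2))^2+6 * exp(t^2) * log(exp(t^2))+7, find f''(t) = -64*t^6*exp(2*t^2) - 144*t^4*exp(2*t^2) + 24*t^4*exp(t^2) - 48*t^2*exp(2*t^2) + 60*t^2*exp(t^2) + 12*exp(t^2)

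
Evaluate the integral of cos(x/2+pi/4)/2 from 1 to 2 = -sin((2 + pi)/4) + sin(pi/4 + 1)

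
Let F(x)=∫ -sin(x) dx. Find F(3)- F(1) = cos(3) - cos(1)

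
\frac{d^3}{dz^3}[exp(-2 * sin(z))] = 2*(-6*sin(z) - 4*cos(z)^2 + 1)*exp(-2*sin(z))*cos(z)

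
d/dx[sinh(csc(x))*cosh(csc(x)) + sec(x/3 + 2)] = tan(x/3 + 2)*sec(x/3 + 2)/3 - 2*cot(x)*cosh(csc(x))^2*csc(x) + cot(x)*csc(x)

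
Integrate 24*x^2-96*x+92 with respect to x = 8*x^3 - 48*x^2 + 92*x + C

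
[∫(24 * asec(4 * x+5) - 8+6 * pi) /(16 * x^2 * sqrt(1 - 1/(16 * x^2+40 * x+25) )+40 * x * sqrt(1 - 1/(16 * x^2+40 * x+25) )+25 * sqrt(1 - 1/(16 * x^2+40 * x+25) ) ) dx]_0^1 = -3*(pi/4 + asec(5))^2 - 2*asec(9) + 2*asec(5) + 3*(pi/4 + asec(9))^2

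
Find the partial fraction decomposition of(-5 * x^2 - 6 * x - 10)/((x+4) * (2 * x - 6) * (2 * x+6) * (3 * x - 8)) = 831/(680*(3*x - 8)) + 33/(280*(x + 4)) - 37/(408*(x + 3)) - 73/(168*(x - 3))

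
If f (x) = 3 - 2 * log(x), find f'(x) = -2/x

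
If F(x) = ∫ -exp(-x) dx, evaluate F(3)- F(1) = -exp(-1) + exp(-3)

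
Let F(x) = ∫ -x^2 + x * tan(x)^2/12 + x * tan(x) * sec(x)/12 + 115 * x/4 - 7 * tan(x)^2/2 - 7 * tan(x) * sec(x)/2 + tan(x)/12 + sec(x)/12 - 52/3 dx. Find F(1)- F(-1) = -85/3 - 7*tan(1) + sec(1)/6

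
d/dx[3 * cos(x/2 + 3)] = -3*sin(x/2 + 3)/2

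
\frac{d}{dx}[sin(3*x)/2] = 3*cos(3*x)/2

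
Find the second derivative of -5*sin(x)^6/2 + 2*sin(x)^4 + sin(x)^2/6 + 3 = 90*sin(x)^6 - 107*sin(x)^4 + 70*sin(x)^2/3 + 1/3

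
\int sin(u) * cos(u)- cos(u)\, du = (sin(u) - 2)*sin(u)/2 + C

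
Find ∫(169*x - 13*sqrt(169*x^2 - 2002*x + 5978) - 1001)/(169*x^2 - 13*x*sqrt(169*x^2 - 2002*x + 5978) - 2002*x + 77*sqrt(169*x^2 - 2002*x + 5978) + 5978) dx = log(-13*x/7 + sqrt((13*x - 77)^2 + 49)/7 + 11) + C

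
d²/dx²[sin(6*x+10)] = -36*sin(6*x + 10)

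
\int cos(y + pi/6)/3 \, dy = sin(y + pi/6)/3 + C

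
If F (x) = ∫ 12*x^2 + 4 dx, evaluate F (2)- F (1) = 32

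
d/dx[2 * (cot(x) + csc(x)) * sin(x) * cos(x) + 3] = -2*(2*cos(x) + 1)*sin(x)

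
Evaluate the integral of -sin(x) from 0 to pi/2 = -1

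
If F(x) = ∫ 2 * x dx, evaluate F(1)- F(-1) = 0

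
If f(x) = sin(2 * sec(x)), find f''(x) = -4*sin(2*sec(x))*tan(x)^2*sec(x)^2 + 4*cos(2*sec(x))*tan(x)^2*sec(x) + 2*cos(2*sec(x))*sec(x)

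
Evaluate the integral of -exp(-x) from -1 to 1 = -E + exp(-1)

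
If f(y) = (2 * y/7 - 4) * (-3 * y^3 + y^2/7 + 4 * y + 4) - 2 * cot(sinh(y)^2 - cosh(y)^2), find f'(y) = -24*y^3/7 + 1770*y^2/49 + 8*y/7 - 104/7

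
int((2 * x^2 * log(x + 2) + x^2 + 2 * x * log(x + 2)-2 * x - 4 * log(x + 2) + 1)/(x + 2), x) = (x - 1)^2*log(x + 2) + C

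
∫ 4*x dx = 2*x^2 + C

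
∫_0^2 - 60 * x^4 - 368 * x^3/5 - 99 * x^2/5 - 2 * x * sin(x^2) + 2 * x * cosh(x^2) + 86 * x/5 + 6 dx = -3429/5 + cos(4) + sinh(4)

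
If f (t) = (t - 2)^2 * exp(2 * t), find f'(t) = 2*t^2*exp(2*t) - 6*t*exp(2*t) + 4*exp(2*t)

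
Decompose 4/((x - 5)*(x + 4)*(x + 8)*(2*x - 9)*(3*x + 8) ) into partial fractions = 81/(15824*(3*x + 8)) - 64/(18275*(2*x - 9)) + 1/(5200*(x + 8)) - 1/(612*(x + 4)) + 4/(2691*(x - 5))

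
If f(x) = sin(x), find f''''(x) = sin(x)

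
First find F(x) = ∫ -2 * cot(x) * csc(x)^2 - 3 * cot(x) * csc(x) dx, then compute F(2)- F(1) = -3*csc(1) - csc(1)^2 + csc(2)^2 + 3*csc(2)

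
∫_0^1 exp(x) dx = -1 + E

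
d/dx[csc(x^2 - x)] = (1 - 2*x)*cos(x*(x - 1))/sin(x*(x - 1))^2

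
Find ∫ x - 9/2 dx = x^2/2 - 9*x/2 + C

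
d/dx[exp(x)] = exp(x)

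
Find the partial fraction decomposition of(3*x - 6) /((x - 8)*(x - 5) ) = -3/(x - 5) + 6/(x - 8)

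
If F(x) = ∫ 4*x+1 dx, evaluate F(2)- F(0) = 10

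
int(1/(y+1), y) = log(y + 1) + C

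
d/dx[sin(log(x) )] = cos(log(x))/x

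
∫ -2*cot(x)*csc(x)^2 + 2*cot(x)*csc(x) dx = (csc(x) - 1)^2 + C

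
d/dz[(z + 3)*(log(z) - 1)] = (z*log(z) + 3)/z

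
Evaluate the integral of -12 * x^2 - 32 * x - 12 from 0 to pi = -4*pi*(-1 + (2 + pi)^2)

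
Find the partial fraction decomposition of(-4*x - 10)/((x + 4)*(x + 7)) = -6/(x + 7) + 2/(x + 4)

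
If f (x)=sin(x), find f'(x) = cos(x)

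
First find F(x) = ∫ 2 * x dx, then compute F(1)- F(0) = 1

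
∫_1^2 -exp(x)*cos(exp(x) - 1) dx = sin(1 - exp(2)) - sin(1 - E)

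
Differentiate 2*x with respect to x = 2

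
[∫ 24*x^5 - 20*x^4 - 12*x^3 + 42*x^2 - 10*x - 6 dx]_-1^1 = 8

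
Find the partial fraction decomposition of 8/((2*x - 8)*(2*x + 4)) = -1/(3*(x + 2)) + 1/(3*(x - 4))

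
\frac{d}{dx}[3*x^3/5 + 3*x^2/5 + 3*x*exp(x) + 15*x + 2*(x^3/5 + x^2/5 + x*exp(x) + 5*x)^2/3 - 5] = 4*x^5/25 + 4*x^4*exp(x)/15 + 4*x^4/15 + 4*x^3*exp(x)/3 + 136*x^3/25 + 4*x^2*exp(2*x)/3 + 112*x^2*exp(x)/15 + 29*x^2/5 + 4*x*exp(2*x)/3 + 49*x*exp(x)/3 + 518*x/15 + 3*exp(x) + 15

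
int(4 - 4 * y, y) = -2*y^2 + 4*y + C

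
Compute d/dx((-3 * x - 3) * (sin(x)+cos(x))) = 3*x*sin(x) - 3*x*cos(x) - 6*cos(x)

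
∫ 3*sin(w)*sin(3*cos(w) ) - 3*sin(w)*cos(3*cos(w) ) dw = sqrt(2)*sin(3*cos(w) + pi/4) + C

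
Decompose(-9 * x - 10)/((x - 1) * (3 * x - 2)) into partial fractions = 48/(3*x - 2) - 19/(x - 1)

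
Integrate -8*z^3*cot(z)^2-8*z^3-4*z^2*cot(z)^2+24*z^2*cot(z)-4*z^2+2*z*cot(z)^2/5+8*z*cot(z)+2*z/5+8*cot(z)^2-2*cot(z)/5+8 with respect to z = (8*z^3 + 4*z^2 - 2*z/5 - 8)*cot(z) + C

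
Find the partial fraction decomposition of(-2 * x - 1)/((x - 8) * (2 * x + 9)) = -16/(25*(2*x + 9)) - 17/(25*(x - 8))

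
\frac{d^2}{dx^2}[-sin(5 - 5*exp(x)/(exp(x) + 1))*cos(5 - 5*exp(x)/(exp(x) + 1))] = 5*(-exp(2*x)*cos(10 - 10*exp(x)/(exp(x) + 1)) + 10*exp(x)*sin(10/(exp(x) + 1)) + cos(10 - 10*exp(x)/(exp(x) + 1)))*exp(x)/(exp(4*x) + 4*exp(3*x) + 6*exp(2*x) + 4*exp(x) + 1)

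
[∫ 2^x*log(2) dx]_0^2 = 3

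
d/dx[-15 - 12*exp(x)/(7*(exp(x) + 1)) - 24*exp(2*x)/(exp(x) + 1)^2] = (-348*exp(2*x) - 12*exp(x))/(7*exp(3*x) + 21*exp(2*x) + 21*exp(x) + 7)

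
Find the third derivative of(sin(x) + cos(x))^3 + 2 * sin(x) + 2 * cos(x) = -sqrt(2)*(27*sin(3*x + pi/4) + 7*cos(x + pi/4))/2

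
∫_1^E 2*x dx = -1 + exp(2)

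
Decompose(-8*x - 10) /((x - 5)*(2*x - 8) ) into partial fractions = 21/(x - 4) - 25/(x - 5)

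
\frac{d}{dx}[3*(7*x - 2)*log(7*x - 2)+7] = 21*log(7*x - 2) + 21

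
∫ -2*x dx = -x^2 + C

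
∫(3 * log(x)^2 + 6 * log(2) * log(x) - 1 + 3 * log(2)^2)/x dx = log(2*x)^3 - log(2*x) + C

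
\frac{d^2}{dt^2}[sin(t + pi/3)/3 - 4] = -sin(t + pi/3)/3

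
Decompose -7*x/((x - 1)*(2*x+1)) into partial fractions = -7/(3*(2*x + 1)) - 7/(3*(x - 1))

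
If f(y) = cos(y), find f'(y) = -sin(y)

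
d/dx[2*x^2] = 4*x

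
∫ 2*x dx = x^2 + C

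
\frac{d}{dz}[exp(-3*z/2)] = -3*exp(-3*z/2)/2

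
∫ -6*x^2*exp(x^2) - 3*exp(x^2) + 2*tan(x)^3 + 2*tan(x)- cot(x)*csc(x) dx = -3*x*exp(x^2) + tan(x)^2 + csc(x) + C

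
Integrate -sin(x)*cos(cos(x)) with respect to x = sin(cos(x)) + C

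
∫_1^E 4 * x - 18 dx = -16 - 2*E + 2*(4 - E)^2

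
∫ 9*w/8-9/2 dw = 9*w^2/16 - 9*w/2 + C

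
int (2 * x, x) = x^2 + C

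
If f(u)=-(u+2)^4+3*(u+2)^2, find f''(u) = -12*u^2 - 48*u - 42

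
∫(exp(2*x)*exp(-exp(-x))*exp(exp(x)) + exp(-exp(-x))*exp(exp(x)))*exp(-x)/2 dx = exp(2*sinh(x))/2 + C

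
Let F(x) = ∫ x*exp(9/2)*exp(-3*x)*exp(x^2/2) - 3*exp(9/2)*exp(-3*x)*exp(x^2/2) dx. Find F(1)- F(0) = -exp(9/2) + exp(2)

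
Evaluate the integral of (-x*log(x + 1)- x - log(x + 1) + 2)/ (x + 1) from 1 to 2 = -log(2)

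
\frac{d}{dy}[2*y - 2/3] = 2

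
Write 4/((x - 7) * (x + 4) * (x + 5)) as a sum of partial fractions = 1/(3*(x + 5)) - 4/(11*(x + 4)) + 1/(33*(x - 7))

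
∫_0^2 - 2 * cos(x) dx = -2*sin(2)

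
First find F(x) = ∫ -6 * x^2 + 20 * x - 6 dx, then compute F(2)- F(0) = 12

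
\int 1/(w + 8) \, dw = log(w/4 + 2) + C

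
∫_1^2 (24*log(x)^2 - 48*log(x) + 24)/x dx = (-2 + 2*log(2))^3 + 8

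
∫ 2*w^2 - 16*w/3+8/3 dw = 2*w^3/3 - 8*w^2/3 + 8*w/3 + C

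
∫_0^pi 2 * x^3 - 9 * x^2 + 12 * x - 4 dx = pi*(-2 + pi)^3/2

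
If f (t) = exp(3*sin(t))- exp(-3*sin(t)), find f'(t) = 3*(exp(3*sin(t)) + exp(-3*sin(t)))*cos(t)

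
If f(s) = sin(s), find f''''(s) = sin(s)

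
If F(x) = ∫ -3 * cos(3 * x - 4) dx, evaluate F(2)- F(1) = -sin(2) - sin(1)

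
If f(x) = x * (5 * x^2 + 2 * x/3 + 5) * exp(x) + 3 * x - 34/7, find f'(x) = 5*x^3*exp(x) + 47*x^2*exp(x)/3 + 19*x*exp(x)/3 + 5*exp(x) + 3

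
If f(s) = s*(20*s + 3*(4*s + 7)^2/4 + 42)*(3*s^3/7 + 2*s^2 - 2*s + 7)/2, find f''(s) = 540*s^4/7 + 3540*s^3/7 + 1605*s^2/2 + 705*s/2 + 553/2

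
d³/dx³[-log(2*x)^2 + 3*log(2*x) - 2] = (-4*log(x) - 4*log(2) + 12)/x^3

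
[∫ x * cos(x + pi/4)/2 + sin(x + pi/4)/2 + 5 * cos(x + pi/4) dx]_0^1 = -5*sqrt(2)/2 + 11*sin(pi/4 + 1)/2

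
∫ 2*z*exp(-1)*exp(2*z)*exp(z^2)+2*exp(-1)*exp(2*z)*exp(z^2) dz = exp(z^2 + 2*z - 1) + C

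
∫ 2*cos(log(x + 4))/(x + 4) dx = 2*sin(log(x + 4)) + C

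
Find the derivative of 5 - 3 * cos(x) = 3*sin(x)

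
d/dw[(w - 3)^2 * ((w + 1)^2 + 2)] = 4*w^3 - 12*w^2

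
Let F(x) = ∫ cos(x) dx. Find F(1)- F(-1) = 2*sin(1)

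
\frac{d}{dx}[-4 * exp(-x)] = 4*exp(-x)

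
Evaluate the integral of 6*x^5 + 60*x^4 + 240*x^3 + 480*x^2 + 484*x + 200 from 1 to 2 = 3381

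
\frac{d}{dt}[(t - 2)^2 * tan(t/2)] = t^2/(2*cos(t/2)^2) + 2*t*tan(t/2) - 2*t/cos(t/2)^2 - 4*tan(t/2) + 2/cos(t/2)^2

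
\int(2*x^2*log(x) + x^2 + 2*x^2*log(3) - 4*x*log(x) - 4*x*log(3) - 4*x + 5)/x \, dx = ((x - 2)^2 + 1)*log(3*x) + C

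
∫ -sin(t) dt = cos(t) + C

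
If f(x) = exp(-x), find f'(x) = -exp(-x)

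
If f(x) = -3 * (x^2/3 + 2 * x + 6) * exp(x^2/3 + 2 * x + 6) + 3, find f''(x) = -4*x^4*exp(x^2/3 + 2*x + 6)/9 - 16*x^3*exp(x^2/3 + 2*x + 6)/3 - 94*x^2*exp(x^2/3 + 2*x + 6)/3 - 92*x*exp(x^2/3 + 2*x + 6) - 110*exp(x^2/3 + 2*x + 6)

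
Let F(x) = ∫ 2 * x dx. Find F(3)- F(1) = 8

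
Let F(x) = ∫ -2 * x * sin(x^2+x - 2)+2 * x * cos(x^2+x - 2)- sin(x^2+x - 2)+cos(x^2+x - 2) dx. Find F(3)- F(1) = -1 + cos(10) + sin(10)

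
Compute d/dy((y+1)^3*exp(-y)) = (-y^3 + 3*y + 2)*exp(-y)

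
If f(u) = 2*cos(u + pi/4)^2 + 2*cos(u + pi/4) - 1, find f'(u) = -2*sin(u + pi/4) - 2*cos(2*u)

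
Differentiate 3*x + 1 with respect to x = 3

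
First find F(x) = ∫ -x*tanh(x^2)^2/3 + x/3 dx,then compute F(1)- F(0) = tanh(1)/6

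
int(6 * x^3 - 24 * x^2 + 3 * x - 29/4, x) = 3*x^4/2 - 8*x^3 + 3*x^2/2 - 29*x/4 + C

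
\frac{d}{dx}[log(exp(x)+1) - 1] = exp(x)/(exp(x) + 1)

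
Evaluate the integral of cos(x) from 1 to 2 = -sin(1) + sin(2)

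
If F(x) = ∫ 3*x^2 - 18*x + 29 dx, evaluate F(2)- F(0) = 30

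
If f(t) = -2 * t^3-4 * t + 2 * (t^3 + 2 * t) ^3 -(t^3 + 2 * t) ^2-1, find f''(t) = 144*t^7 + 504*t^5 - 30*t^4 + 480*t^3 - 48*t^2 + 84*t - 8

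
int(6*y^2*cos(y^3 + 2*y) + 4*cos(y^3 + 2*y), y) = 2*sin(y*(y^2 + 2)) + C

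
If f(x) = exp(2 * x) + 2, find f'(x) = 2*exp(2*x)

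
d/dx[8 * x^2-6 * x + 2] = 16*x - 6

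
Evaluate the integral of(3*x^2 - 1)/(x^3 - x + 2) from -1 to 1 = 0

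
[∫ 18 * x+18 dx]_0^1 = 27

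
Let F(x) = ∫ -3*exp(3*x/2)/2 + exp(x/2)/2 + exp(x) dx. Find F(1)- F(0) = -exp(3/2) - 1 + exp(1/2) + E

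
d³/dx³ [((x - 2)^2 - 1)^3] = 120*x^3 - 720*x^2 + 1368*x - 816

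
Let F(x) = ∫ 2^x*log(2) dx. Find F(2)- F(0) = 3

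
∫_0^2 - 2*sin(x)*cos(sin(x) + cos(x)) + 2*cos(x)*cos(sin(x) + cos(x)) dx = -2*sin(1) + 2*sin(cos(2) + sin(2))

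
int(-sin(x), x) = cos(x) + C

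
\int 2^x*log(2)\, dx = 2^x + C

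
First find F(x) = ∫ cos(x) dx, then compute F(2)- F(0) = sin(2)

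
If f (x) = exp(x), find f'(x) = exp(x)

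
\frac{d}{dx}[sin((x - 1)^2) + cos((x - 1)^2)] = -2*x*sin(x^2 - 2*x + 1) + 2*x*cos(x^2 - 2*x + 1) + 2*sin(x^2 - 2*x + 1) - 2*cos(x^2 - 2*x + 1)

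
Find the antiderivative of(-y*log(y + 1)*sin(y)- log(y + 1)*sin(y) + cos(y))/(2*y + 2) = log(y + 1)*cos(y)/2 + C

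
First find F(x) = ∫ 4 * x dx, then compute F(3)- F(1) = 16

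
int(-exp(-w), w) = exp(-w) + C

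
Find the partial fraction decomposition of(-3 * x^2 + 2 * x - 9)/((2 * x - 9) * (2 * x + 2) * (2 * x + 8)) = -243/(748*(2*x - 9)) - 65/(204*(x + 4)) + 7/(66*(x + 1))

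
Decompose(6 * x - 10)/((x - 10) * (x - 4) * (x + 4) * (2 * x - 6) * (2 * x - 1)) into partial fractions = 8/(855*(2*x - 1)) - 17/(7056*(x + 4)) + 4/(245*(x - 3)) - 1/(48*(x - 4)) + 25/(11172*(x - 10))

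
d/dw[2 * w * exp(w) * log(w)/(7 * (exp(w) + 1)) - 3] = (2*w*exp(w)*log(w) + 2*exp(2*w)*log(w) + 2*exp(2*w) + 2*exp(w)*log(w) + 2*exp(w))/(7*exp(2*w) + 14*exp(w) + 7)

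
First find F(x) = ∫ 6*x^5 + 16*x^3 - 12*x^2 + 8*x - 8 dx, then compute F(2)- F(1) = 99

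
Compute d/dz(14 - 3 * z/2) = -3/2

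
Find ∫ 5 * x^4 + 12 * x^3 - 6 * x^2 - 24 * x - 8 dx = x^5 + 3*x^4 - 2*x^3 - 12*x^2 - 8*x + C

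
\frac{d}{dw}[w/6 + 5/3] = 1/6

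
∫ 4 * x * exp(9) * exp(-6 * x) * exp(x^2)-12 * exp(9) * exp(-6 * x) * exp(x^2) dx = 2*exp((x - 3)^2) + C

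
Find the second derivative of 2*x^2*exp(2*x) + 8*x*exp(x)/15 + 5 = 8*x^2*exp(2*x) + 16*x*exp(2*x) + 8*x*exp(x)/15 + 4*exp(2*x) + 16*exp(x)/15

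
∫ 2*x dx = x^2 + C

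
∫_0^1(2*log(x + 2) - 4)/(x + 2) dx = -(-2 + log(2))^2 + (-2 + log(3))^2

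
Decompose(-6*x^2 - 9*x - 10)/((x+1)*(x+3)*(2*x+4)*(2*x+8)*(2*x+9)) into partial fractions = -52/(15*(2*x + 9)) + 35/(12*(x + 4)) - 37/(24*(x + 3)) + 2/(5*(x + 2)) - 1/(24*(x + 1))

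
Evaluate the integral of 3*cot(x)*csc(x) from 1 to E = -3*csc(E) + 3*csc(1)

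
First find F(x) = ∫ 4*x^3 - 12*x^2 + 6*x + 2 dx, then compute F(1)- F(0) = 2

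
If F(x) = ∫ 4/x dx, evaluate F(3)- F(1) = 4*log(3)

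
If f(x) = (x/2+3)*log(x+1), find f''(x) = (x - 4)/(2*x^2 + 4*x + 2)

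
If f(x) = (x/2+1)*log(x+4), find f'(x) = (x*log(x + 4) + x + 4*log(x + 4) + 2)/(2*x + 8)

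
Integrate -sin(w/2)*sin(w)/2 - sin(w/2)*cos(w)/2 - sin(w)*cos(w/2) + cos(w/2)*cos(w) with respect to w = sqrt(2)*sin(w + pi/4)*cos(w/2) + C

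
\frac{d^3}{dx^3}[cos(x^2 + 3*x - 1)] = 8*x^3*sin(x^2 + 3*x - 1) + 36*x^2*sin(x^2 + 3*x - 1) + 54*x*sin(x^2 + 3*x - 1) - 12*x*cos(x^2 + 3*x - 1) + 27*sin(x^2 + 3*x - 1) - 18*cos(x^2 + 3*x - 1)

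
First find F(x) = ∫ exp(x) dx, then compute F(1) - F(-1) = E - exp(-1)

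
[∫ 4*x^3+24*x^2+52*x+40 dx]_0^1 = 75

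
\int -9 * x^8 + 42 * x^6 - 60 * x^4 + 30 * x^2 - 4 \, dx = -x^9 + 6*x^7 - 12*x^5 + 10*x^3 - 4*x + C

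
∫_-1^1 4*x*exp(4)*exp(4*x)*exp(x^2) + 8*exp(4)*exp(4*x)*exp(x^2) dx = -2*E + 2*exp(9)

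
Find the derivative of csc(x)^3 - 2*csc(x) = (2 - 3/sin(x)^2)*cos(x)/sin(x)^2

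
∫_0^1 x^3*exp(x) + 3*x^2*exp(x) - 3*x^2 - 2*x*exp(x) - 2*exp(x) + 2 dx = 1 - E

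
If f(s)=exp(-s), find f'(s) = -exp(-s)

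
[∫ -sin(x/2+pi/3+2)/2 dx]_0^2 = cos(pi/3 + 3) - cos(pi/3 + 2)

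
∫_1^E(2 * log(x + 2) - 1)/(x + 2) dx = -log(2 + E) - log(3)^2 + log(3) + log(2 + E)^2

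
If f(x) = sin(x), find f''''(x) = sin(x)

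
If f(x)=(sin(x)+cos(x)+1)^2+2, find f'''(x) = -8*cos(2*x) - 2*sqrt(2)*cos(x + pi/4)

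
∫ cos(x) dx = sin(x) + C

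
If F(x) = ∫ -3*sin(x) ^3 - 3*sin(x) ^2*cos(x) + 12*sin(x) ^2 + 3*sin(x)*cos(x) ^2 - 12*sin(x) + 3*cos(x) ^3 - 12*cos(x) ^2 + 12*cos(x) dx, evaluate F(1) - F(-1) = (-2 + cos(1) + sin(1))^3 - (-2 - sin(1) + cos(1))^3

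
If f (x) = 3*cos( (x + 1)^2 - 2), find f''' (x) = 24*x^3*sin(x^2 + 2*x - 1) + 72*x^2*sin(x^2 + 2*x - 1) + 72*x*sin(x^2 + 2*x - 1) - 36*x*cos(x^2 + 2*x - 1) + 24*sin(x^2 + 2*x - 1) - 36*cos(x^2 + 2*x - 1)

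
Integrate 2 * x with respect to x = x^2 + C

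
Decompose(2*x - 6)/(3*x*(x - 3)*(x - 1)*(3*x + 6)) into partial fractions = 1/(27*(x + 2)) + 2/(27*(x - 1)) - 1/(9*x)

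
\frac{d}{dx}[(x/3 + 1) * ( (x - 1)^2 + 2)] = x^2 + 2*x/3 - 1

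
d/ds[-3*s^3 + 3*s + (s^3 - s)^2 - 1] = 6*s^5 - 8*s^3 - 9*s^2 + 2*s + 3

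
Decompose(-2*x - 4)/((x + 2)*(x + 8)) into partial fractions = -2/(x + 8)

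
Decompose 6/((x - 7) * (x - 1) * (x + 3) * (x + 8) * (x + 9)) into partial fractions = 1/(160*(x + 9)) - 2/(225*(x + 8)) + 1/(200*(x + 3)) - 1/(360*(x - 1)) + 1/(2400*(x - 7))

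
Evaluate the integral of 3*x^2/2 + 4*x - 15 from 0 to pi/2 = (-2 + (-2 + pi/2)^2)*(pi/4 + 4) - 8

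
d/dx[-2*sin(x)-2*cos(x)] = 2*sin(x) - 2*cos(x)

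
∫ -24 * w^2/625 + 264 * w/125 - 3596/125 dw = -8*w^3/625 + 132*w^2/125 - 3596*w/125 + C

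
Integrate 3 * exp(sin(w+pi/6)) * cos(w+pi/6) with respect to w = 3*exp(sin(w + pi/6)) + C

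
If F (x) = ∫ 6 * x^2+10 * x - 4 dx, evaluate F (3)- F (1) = 84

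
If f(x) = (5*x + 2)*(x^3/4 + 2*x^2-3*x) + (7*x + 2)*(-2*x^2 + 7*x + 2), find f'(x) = 5*x^3 - 21*x^2/2 + 68*x + 22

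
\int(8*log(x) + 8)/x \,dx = 4*(log(x) + 1)^2 + C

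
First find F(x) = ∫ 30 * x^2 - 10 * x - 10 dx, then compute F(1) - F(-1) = 0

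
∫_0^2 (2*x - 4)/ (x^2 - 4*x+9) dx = -log(9) + log(5)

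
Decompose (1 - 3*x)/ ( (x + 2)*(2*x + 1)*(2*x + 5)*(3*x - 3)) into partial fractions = -17/(42*(2*x + 5)) - 5/(54*(2*x + 1)) + 7/(27*(x + 2)) - 2/(189*(x - 1))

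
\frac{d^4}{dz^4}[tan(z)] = 24*tan(z)^5 + 40*tan(z)^3 + 16*tan(z)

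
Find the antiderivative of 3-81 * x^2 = -27*x^3 + 3*x + C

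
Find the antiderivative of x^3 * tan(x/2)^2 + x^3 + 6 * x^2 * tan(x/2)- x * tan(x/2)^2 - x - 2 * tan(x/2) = 2*x*(x^2 - 1)*tan(x/2) + C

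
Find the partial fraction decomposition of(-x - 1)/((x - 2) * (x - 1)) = 2/(x - 1) - 3/(x - 2)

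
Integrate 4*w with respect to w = 2*w^2 + C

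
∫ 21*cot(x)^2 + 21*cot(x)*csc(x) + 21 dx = -21*cot(x) - 21*csc(x) + C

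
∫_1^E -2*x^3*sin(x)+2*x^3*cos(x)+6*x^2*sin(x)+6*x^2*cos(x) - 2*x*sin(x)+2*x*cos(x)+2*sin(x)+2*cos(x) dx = (2*E + 2*exp(3))*(cos(E) + sin(E)) - 4*sin(1) - 4*cos(1)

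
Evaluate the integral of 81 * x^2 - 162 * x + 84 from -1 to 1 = 222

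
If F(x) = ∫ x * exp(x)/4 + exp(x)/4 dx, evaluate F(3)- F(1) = -E/4 + 3*exp(3)/4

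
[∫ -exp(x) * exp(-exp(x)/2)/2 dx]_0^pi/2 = -exp(-1/2) + exp(-exp(pi/2)/2)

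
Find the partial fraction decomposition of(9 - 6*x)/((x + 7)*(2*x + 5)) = 16/(3*(2*x + 5)) - 17/(3*(x + 7))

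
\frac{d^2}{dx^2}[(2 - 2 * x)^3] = 48 - 48*x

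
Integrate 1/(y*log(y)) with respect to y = log(3*log(y)/2) + C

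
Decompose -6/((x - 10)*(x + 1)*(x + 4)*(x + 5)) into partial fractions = 1/(10*(x + 5)) - 1/(7*(x + 4)) + 1/(22*(x + 1)) - 1/(385*(x - 10))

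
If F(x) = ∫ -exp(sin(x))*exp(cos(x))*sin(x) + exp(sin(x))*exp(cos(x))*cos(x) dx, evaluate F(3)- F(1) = -exp(cos(1) + sin(1)) + exp(cos(3) + sin(3))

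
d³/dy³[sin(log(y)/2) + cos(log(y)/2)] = (-sin(log(y)/2) + 13*cos(log(y)/2))/(8*y^3)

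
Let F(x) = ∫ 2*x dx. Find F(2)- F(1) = 3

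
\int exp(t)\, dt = exp(t) + C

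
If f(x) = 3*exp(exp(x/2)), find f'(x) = 3*exp(x/2 + exp(x/2))/2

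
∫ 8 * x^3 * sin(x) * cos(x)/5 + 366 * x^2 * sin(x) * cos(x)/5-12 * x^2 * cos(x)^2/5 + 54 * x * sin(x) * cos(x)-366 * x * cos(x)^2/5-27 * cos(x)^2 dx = -x*(x + 45)*(4*x + 3)*cos(x)^2/5 + C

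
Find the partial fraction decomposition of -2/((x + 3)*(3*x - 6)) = 2/(15*(x + 3)) - 2/(15*(x - 2))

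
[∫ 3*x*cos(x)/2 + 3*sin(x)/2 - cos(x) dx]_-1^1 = -2*sin(1)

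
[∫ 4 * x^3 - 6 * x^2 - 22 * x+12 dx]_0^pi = -36 + (-3 + pi)^2*(2 + pi)^2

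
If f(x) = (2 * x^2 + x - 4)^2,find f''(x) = 48*x^2 + 24*x - 30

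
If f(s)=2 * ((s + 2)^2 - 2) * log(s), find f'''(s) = (4*s^2 - 8*s + 8)/s^3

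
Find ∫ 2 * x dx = x^2 + C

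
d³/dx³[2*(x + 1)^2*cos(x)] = 2*x^2*sin(x) + 4*x*sin(x) - 12*x*cos(x) - 10*sin(x) - 12*cos(x)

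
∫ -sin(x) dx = cos(x) + C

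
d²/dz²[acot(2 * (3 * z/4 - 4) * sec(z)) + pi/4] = 2*(-27*z^3*cos(z) + 54*z^2*sin(z) + 432*z^2*cos(z) - 576*z*sin(z) - 2265*z*cos(z) + 3*z*cos(3*z) + 1530*sin(z) - 6*sin(3*z) + 3888*cos(z) - 16*cos(3*z))/(9*z^2 - 96*z + 2*cos(2*z) + 258)^2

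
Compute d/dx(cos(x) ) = -sin(x)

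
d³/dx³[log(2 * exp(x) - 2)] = (exp(2*x) + exp(x))/(exp(3*x) - 3*exp(2*x) + 3*exp(x) - 1)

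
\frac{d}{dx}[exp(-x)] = -exp(-x)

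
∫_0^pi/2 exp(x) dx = -1 + exp(pi/2)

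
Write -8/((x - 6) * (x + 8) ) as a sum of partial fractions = 4/(7*(x + 8)) - 4/(7*(x - 6))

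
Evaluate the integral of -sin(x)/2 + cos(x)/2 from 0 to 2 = -1/2 + cos(2)/2 + sin(2)/2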